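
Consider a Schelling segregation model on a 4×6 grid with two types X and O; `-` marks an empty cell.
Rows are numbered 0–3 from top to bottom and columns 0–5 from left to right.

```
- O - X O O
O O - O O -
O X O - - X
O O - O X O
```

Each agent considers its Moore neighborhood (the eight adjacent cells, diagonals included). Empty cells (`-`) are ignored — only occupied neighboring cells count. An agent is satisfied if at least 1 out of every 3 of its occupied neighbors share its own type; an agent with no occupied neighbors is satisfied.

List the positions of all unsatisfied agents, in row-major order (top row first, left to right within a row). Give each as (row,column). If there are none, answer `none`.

Row 0: (0,1)O 2/2 ok · (0,3)X 0/3 unhappy · (0,4)O 3/4 ok · (0,5)O 2/2 ok
Row 1: (1,0)O 3/4 ok · (1,1)O 4/5 ok · (1,3)O 3/4 ok · (1,4)O 3/5 ok
Row 2: (2,0)O 4/5 ok · (2,1)X 0/6 unhappy · (2,2)O 4/5 ok · (2,5)X 1/3 ok
Row 3: (3,0)O 2/3 ok · (3,1)O 3/4 ok · (3,3)O 1/2 ok · (3,4)X 1/3 ok · (3,5)O 0/2 unhappy

(0,3), (2,1), (3,5)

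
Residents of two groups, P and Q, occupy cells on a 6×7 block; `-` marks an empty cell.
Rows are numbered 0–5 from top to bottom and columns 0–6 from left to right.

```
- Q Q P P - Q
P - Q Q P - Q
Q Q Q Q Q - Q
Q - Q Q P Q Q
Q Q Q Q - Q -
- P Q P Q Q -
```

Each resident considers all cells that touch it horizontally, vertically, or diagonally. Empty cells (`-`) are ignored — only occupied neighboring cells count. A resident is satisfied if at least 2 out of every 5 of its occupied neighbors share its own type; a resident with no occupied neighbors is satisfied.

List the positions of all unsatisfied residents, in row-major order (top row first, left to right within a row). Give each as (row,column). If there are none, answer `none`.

(0,1)Q 2/3 ok
(0,2)Q 3/4 ok
(0,3)P 2/5 ok
(0,4)P 2/3 ok
(0,6)Q 1/1 ok
(1,0)P 0/3 unhappy
(1,2)Q 6/7 ok
(1,3)Q 5/8 ok
(1,4)P 2/5 ok
(1,6)Q 2/2 ok
(2,0)Q 2/3 ok
(2,1)Q 5/6 ok
(2,2)Q 6/6 ok
(2,3)Q 6/8 ok
(2,4)Q 4/6 ok
(2,6)Q 3/3 ok
(3,0)Q 4/4 ok
(3,2)Q 7/7 ok
(3,3)Q 6/7 ok
(3,4)P 0/6 unhappy
(3,5)Q 4/5 ok
(3,6)Q 3/3 ok
(4,0)Q 2/3 ok
(4,1)Q 5/6 ok
(4,2)Q 5/7 ok
(4,3)Q 5/7 ok
(4,5)Q 4/5 ok
(5,1)P 0/4 unhappy
(5,2)Q 3/5 ok
(5,3)P 0/4 unhappy
(5,4)Q 3/4 ok
(5,5)Q 2/2 ok

(1,0), (3,4), (5,1), (5,3)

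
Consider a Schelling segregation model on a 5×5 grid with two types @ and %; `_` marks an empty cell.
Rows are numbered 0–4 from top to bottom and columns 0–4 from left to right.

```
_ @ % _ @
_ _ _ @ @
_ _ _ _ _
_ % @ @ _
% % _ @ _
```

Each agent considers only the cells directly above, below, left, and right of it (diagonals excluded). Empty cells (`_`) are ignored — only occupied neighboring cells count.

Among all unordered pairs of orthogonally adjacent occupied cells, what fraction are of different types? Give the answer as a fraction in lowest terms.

Scan each occupied cell's neighbors to the right and below so each pair is counted once.
Row 0: @(0,1)–%(0,2)≠ @(0,4)–@(1,4)=  → 1/2 unlike.
Row 1: @(1,3)–@(1,4)=  → 0/1 unlike.
Row 3: %(3,1)–@(3,2)≠ %(3,1)–%(4,1)= @(3,2)–@(3,3)= @(3,3)–@(4,3)=  → 1/4 unlike.
Row 4: %(4,0)–%(4,1)=  → 0/1 unlike.
Total adjacent occupied pairs: 8; unlike-type pairs: 2.
2/8 reduces to 1/4.

1/4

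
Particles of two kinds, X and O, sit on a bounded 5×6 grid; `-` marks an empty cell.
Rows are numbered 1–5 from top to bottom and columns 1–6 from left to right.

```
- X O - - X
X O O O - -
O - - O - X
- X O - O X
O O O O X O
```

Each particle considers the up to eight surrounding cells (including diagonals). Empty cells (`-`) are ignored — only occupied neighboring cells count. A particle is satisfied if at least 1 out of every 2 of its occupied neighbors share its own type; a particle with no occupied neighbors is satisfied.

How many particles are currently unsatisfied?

(1,2)X 1/4 ✗
(1,3)O 3/4 ✓
(1,6)X 0/0 ✓
(2,1)X 1/3 ✗
(2,2)O 3/5 ✓
(2,3)O 4/5 ✓
(2,4)O 3/3 ✓
(3,1)O 1/3 ✗
(3,4)O 4/4 ✓
(3,6)X 1/2 ✓
(4,2)X 0/5 ✗
(4,3)O 4/5 ✓
(4,5)O 3/6 ✓
(4,6)X 2/4 ✓
(5,1)O 1/2 ✓
(5,2)O 3/4 ✓
(5,3)O 3/4 ✓
(5,4)O 3/4 ✓
(5,5)X 1/4 ✗
(5,6)O 1/3 ✗
Unsatisfied: (1,2), (2,1), (3,1), (4,2), (5,5), (5,6) — 6 in total.

6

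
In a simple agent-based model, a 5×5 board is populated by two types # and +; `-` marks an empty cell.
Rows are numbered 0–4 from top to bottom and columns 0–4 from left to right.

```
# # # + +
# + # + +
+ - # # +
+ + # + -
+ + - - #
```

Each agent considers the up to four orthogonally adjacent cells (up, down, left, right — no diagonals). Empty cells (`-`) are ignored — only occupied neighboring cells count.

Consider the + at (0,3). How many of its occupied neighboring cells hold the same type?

Occupied neighbors of (0,3): (1,3)=+, (0,2)=#, (0,4)=+.
Same type (+): 2 of 3.

2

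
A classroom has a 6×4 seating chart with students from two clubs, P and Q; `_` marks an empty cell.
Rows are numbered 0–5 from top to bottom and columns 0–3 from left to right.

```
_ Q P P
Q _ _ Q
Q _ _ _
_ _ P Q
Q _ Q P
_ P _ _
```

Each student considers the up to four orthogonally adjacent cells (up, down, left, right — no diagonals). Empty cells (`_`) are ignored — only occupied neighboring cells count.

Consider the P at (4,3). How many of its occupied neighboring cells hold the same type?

Occupied neighbors of (4,3): (3,3)=Q, (4,2)=Q.
Same type (P): 0 of 2.

0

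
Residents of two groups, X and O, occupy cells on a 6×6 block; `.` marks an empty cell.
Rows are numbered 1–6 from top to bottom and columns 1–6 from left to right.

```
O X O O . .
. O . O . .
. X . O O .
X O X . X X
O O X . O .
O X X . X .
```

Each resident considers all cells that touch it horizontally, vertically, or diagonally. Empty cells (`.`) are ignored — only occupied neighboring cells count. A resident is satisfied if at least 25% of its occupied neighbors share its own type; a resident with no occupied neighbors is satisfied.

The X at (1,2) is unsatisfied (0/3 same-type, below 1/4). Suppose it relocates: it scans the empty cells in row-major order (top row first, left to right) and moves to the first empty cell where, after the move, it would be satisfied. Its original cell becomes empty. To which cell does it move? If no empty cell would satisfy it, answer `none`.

(1,6)

Vacating (1,2). Empty cells in order:
  (1,5): 0/2 same-type → still unsatisfied.
  (1,6): 0/0 same-type → satisfied — stop here.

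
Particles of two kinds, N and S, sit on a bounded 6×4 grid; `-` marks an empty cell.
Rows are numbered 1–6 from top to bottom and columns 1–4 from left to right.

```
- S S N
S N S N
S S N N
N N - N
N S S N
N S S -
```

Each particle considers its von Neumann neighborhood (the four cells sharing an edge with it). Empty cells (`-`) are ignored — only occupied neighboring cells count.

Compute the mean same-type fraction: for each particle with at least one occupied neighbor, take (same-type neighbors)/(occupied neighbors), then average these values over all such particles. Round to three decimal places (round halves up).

(1,2)S 1/2
(1,3)S 2/3
(1,4)N 1/2
(2,1)S 1/2
(2,2)N 0/4
(2,3)S 1/4
(2,4)N 2/3
(3,1)S 2/3
(3,2)S 1/4
(3,3)N 1/3
(3,4)N 3/3
(4,1)N 2/3
(4,2)N 1/3
(4,4)N 2/2
(5,1)N 2/3
(5,2)S 2/4
(5,3)S 2/3
(5,4)N 1/2
(6,1)N 1/2
(6,2)S 2/3
(6,3)S 2/2
Sum over 21 particles: 1/2 + 2/3 + 1/2 + 1/2 + 0/4 + 1/4 + 2/3 + 2/3 + 1/4 + 1/3 + 3/3 + 2/3 + 1/3 + 2/2 + 2/3 + 2/4 + 2/3 + 1/2 + 1/2 + 2/3 + 2/2 = 71/6; mean = 71/6 ÷ 21 = 71/126 = 0.563492… → 0.563.

0.563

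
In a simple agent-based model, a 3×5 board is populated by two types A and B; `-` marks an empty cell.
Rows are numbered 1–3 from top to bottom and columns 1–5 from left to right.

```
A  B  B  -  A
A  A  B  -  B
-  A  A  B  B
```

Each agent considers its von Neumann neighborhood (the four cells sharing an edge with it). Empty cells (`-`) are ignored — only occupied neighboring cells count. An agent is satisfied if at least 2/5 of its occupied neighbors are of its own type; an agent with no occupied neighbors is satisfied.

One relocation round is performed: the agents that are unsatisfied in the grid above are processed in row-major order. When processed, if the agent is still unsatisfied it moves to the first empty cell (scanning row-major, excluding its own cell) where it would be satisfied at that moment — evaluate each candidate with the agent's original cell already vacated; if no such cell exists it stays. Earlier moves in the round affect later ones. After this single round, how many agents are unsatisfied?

0

Initially unsatisfied (in order): (1,2), (1,5), (2,3), (3,3).
  (1,2) → (1,4).
  (1,5) → (1,2).
  (2,3) → (1,5).
  (3,3): now satisfied by earlier moves; stays.
Resulting grid:
A A B B B
A A - - B
- A A B B
All satisfied now.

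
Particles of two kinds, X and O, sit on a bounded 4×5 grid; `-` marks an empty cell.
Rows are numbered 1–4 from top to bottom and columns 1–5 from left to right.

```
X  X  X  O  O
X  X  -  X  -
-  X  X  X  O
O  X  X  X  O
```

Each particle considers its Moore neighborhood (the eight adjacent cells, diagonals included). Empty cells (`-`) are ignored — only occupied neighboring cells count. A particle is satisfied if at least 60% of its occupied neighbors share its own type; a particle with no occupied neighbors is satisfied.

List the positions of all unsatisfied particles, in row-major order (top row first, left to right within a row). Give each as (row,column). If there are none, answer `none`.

(1,1)X 3/3 satisfied
(1,2)X 4/4 satisfied
(1,3)X 3/4 satisfied
(1,4)O 1/3 not
(1,5)O 1/2 not
(2,1)X 4/4 satisfied
(2,2)X 6/6 satisfied
(2,4)X 3/6 not
(3,2)X 5/6 satisfied
(3,3)X 7/7 satisfied
(3,4)X 4/6 satisfied
(3,5)O 1/4 not
(4,1)O 0/2 not
(4,2)X 3/4 satisfied
(4,3)X 5/5 satisfied
(4,4)X 3/5 satisfied
(4,5)O 1/3 not

(1,4), (1,5), (2,4), (3,5), (4,1), (4,5)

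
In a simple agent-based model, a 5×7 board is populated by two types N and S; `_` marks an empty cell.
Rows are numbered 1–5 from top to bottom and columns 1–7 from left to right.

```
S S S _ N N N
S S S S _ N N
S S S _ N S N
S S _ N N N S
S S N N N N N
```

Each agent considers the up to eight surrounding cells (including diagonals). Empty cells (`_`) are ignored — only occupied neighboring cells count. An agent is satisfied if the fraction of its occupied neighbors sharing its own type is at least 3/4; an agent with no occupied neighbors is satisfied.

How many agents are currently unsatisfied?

8

Row 1: (1,1)S 3/3 ✓ · (1,2)S 5/5 ✓ · (1,3)S 4/4 ✓ · (1,5)N 2/3 ✗ · (1,6)N 4/4 ✓ · (1,7)N 3/3 ✓
Row 2: (2,1)S 5/5 ✓ · (2,2)S 8/8 ✓ · (2,3)S 6/6 ✓ · (2,4)S 3/5 ✗ · (2,6)N 6/7 ✓ · (2,7)N 4/5 ✓
Row 3: (3,1)S 5/5 ✓ · (3,2)S 7/7 ✓ · (3,3)S 5/6 ✓ · (3,5)N 4/6 ✗ · (3,6)S 1/7 ✗ · (3,7)N 3/5 ✗
Row 4: (4,1)S 5/5 ✓ · (4,2)S 6/7 ✓ · (4,4)N 5/6 ✓ · (4,5)N 6/7 ✓ · (4,6)N 6/8 ✓ · (4,7)S 1/5 ✗
Row 5: (5,1)S 3/3 ✓ · (5,2)S 3/4 ✓ · (5,3)N 2/4 ✗ · (5,4)N 4/4 ✓ · (5,5)N 5/5 ✓ · (5,6)N 4/5 ✓ · (5,7)N 2/3 ✗
Unsatisfied: (1,5), (2,4), (3,5), (3,6), (3,7), (4,7), (5,3), (5,7) — 8 in total.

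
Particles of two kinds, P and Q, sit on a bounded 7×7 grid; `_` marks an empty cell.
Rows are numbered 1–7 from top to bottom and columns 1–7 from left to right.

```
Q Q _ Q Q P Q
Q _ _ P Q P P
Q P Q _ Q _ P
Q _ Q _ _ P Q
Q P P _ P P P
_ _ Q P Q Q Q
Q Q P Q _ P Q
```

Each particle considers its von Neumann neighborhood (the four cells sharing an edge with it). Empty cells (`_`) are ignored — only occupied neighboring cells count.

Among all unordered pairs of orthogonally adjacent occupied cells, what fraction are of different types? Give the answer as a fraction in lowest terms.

5/9

Scan each occupied cell's neighbors to the right and below so each pair is counted once.
Row 1: Q(1,1)–Q(1,2)= Q(1,1)–Q(2,1)= Q(1,4)–Q(1,5)= Q(1,4)–P(2,4)≠ Q(1,5)–P(1,6)≠ Q(1,5)–Q(2,5)= P(1,6)–Q(1,7)≠ P(1,6)–P(2,6)= Q(1,7)–P(2,7)≠  → 4/9 unlike.
Row 2: Q(2,1)–Q(3,1)= P(2,4)–Q(2,5)≠ Q(2,5)–P(2,6)≠ Q(2,5)–Q(3,5)= P(2,6)–P(2,7)= P(2,7)–P(3,7)=  → 2/6 unlike.
Row 3: Q(3,1)–P(3,2)≠ Q(3,1)–Q(4,1)= P(3,2)–Q(3,3)≠ Q(3,3)–Q(4,3)= P(3,7)–Q(4,7)≠  → 3/5 unlike.
Row 4: Q(4,1)–Q(5,1)= Q(4,3)–P(5,3)≠ P(4,6)–Q(4,7)≠ P(4,6)–P(5,6)= Q(4,7)–P(5,7)≠  → 3/5 unlike.
Row 5: Q(5,1)–P(5,2)≠ P(5,2)–P(5,3)= P(5,3)–Q(6,3)≠ P(5,5)–P(5,6)= P(5,5)–Q(6,5)≠ P(5,6)–P(5,7)= P(5,6)–Q(6,6)≠ P(5,7)–Q(6,7)≠  → 5/8 unlike.
Row 6: Q(6,3)–P(6,4)≠ Q(6,3)–P(7,3)≠ P(6,4)–Q(6,5)≠ P(6,4)–Q(7,4)≠ Q(6,5)–Q(6,6)= Q(6,6)–Q(6,7)= Q(6,6)–P(7,6)≠ Q(6,7)–Q(7,7)=  → 5/8 unlike.
Row 7: Q(7,1)–Q(7,2)= Q(7,2)–P(7,3)≠ P(7,3)–Q(7,4)≠ P(7,6)–Q(7,7)≠  → 3/4 unlike.
Total adjacent occupied pairs: 45; unlike-type pairs: 25.
25/45 reduces to 5/9.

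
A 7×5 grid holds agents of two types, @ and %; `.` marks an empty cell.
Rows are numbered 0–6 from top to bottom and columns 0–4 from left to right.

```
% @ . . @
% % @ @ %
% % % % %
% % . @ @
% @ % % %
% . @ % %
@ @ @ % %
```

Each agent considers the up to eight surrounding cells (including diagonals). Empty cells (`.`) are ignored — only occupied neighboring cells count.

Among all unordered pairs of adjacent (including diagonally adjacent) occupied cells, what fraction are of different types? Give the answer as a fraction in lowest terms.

35/81

Scan each occupied cell's neighbors to the right and below (and the two forward diagonals) so each pair is counted once.
From row 0: 4 unlike of 8 pairs (running 4/8).
From row 1: 8 unlike of 17 pairs (running 12/25).
From row 2: 5 unlike of 14 pairs (running 17/39).
From row 3: 7 unlike of 12 pairs (running 24/51).
From row 4: 5 unlike of 14 pairs (running 29/65).
From row 5: 5 unlike of 12 pairs (running 34/77).
From row 6: 1 unlike of 4 pairs (running 35/81).
Total adjacent occupied pairs: 81; unlike-type pairs: 35.
35/81 is already in lowest terms.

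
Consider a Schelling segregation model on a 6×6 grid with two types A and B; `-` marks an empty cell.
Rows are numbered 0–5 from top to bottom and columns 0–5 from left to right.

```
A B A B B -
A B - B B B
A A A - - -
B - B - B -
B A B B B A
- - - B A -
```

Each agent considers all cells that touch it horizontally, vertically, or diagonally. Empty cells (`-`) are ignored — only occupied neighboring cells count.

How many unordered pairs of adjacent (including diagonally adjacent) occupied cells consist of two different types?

25

Scan each occupied cell's neighbors to the right and below (and the two forward diagonals) so each pair is counted once.
From row 0: 7 unlike of 15 pairs (running 7/15).
From row 1: 5 unlike of 9 pairs (running 12/24).
From row 2: 4 unlike of 6 pairs (running 16/30).
From row 3: 3 unlike of 8 pairs (running 19/38).
From row 4: 5 unlike of 11 pairs (running 24/49).
From row 5: 1 unlike of 1 pairs (running 25/50).
Total adjacent occupied pairs: 50; unlike-type pairs: 25.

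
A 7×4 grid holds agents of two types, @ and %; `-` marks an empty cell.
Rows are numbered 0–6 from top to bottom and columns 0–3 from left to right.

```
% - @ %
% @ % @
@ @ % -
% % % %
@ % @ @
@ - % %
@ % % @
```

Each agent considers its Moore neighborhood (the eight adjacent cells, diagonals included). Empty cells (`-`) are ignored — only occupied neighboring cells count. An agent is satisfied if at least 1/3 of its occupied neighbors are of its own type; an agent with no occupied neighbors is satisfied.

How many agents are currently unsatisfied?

7

Row 0: (0,0)% 1/2 satisfied · (0,2)@ 2/4 satisfied · (0,3)% 1/3 satisfied
Row 1: (1,0)% 1/4 not · (1,1)@ 3/7 satisfied · (1,2)% 2/6 satisfied · (1,3)@ 1/4 not
Row 2: (2,0)@ 2/5 satisfied · (2,1)@ 2/8 not · (2,2)% 4/7 satisfied
Row 3: (3,0)% 2/5 satisfied · (3,1)% 4/8 satisfied · (3,2)% 4/7 satisfied · (3,3)% 2/4 satisfied
Row 4: (4,0)@ 1/4 not · (4,1)% 4/7 satisfied · (4,2)@ 1/7 not · (4,3)@ 1/5 not
Row 5: (5,0)@ 2/4 satisfied · (5,2)% 4/7 satisfied · (5,3)% 2/5 satisfied
Row 6: (6,0)@ 1/2 satisfied · (6,1)% 2/4 satisfied · (6,2)% 3/4 satisfied · (6,3)@ 0/3 not
Unsatisfied: (1,0), (1,3), (2,1), (4,0), (4,2), (4,3), (6,3) — 7 in total.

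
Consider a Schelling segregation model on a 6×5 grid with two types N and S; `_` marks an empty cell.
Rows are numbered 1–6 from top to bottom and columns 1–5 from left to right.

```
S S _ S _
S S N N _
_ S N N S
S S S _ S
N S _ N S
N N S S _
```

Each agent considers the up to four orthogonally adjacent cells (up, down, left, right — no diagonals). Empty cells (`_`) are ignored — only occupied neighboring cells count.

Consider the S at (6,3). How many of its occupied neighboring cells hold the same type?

Occupied neighbors of (6,3): (6,2)=N, (6,4)=S.
Same type (S): 1 of 2.

1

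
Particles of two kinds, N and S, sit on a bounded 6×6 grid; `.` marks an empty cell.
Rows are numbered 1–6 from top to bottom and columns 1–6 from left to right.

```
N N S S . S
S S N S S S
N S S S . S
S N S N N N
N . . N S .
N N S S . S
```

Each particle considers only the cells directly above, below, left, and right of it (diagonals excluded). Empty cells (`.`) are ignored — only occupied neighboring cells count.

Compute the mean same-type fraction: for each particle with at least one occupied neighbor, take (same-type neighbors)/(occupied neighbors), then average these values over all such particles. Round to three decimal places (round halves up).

Row 1: (1,1)N 1/2 · (1,2)N 1/3 · (1,3)S 1/3 · (1,4)S 2/2 · (1,6)S 1/1
Row 2: (2,1)S 1/3 · (2,2)S 2/4 · (2,3)N 0/4 · (2,4)S 3/4 · (2,5)S 2/2 · (2,6)S 3/3
Row 3: (3,1)N 0/3 · (3,2)S 2/4 · (3,3)S 3/4 · (3,4)S 2/3 · (3,6)S 1/2
Row 4: (4,1)S 0/3 · (4,2)N 0/3 · (4,3)S 1/3 · (4,4)N 2/4 · (4,5)N 2/3 · (4,6)N 1/2
Row 5: (5,1)N 1/2 · (5,4)N 1/3 · (5,5)S 0/2
Row 6: (6,1)N 2/2 · (6,2)N 1/2 · (6,3)S 1/2 · (6,4)S 1/2 · (6,6)S — no occupied neighbors
Sum over 29 particles: 1/2 + 1/3 + 1/3 + 2/2 + 1/1 + 1/3 + 2/4 + 0/4 + 3/4 + 2/2 + 3/3 + 0/3 + 2/4 + 3/4 + 2/3 + 1/2 + 0/3 + 0/3 + 1/3 + 2/4 + 2/3 + 1/2 + 1/2 + 1/3 + 0/2 + 2/2 + 1/2 + 1/2 + 1/2 = 29/2; mean = 29/2 ÷ 29 = 1/2 = 0.5 → 0.500.

0.500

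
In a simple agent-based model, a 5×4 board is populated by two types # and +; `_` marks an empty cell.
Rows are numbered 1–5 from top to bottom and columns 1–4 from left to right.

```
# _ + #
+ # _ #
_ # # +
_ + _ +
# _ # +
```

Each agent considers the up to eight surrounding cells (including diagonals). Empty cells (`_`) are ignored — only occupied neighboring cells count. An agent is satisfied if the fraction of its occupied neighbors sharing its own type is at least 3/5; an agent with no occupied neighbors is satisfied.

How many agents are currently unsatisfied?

13

Row 1: (1,1)# 1/2 ✗ · (1,3)+ 0/3 ✗ · (1,4)# 1/2 ✗
Row 2: (2,1)+ 0/3 ✗ · (2,2)# 3/5 ✓ · (2,4)# 2/4 ✗
Row 3: (3,2)# 2/4 ✗ · (3,3)# 3/6 ✗ · (3,4)+ 1/3 ✗
Row 4: (4,2)+ 0/4 ✗ · (4,4)+ 2/4 ✗
Row 5: (5,1)# 0/1 ✗ · (5,3)# 0/3 ✗ · (5,4)+ 1/2 ✗
Unsatisfied: (1,1), (1,3), (1,4), (2,1), (2,4), (3,2), (3,3), (3,4), (4,2), (4,4), (5,1), (5,3), (5,4) — 13 in total.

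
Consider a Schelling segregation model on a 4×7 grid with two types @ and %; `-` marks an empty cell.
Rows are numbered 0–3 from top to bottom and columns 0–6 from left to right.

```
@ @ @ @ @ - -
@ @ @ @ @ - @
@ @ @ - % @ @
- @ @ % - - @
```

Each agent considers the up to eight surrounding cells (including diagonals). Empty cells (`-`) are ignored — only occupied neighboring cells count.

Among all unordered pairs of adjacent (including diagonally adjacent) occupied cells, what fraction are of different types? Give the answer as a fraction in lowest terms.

Scan each occupied cell's neighbors to the right and below (and the two forward diagonals) so each pair is counted once.
Row 0: @(0,0)–@(0,1)= @(0,0)–@(1,0)= @(0,0)–@(1,1)= @(0,1)–@(0,2)= @(0,1)–@(1,1)= @(0,1)–@(1,2)= @(0,1)–@(1,0)= @(0,2)–@(0,3)= @(0,2)–@(1,2)= @(0,2)–@(1,3)= @(0,2)–@(1,1)= @(0,3)–@(0,4)= @(0,3)–@(1,3)= @(0,3)–@(1,4)= @(0,3)–@(1,2)= @(0,4)–@(1,4)= @(0,4)–@(1,3)=  → 0/17 unlike.
Row 1: @(1,0)–@(1,1)= @(1,0)–@(2,0)= @(1,0)–@(2,1)= @(1,1)–@(1,2)= @(1,1)–@(2,1)= @(1,1)–@(2,2)= @(1,1)–@(2,0)= @(1,2)–@(1,3)= @(1,2)–@(2,2)= @(1,2)–@(2,1)= @(1,3)–@(1,4)= @(1,3)–%(2,4)≠ @(1,3)–@(2,2)= @(1,4)–%(2,4)≠ @(1,4)–@(2,5)= @(1,6)–@(2,6)= @(1,6)–@(2,5)=  → 2/17 unlike.
Row 2: @(2,0)–@(2,1)= @(2,0)–@(3,1)= @(2,1)–@(2,2)= @(2,1)–@(3,1)= @(2,1)–@(3,2)= @(2,2)–@(3,2)= @(2,2)–%(3,3)≠ @(2,2)–@(3,1)= %(2,4)–@(2,5)≠ %(2,4)–%(3,3)= @(2,5)–@(2,6)= @(2,5)–@(3,6)= @(2,6)–@(3,6)=  → 2/13 unlike.
Row 3: @(3,1)–@(3,2)= @(3,2)–%(3,3)≠  → 1/2 unlike.
Total adjacent occupied pairs: 49; unlike-type pairs: 5.
5/49 is already in lowest terms.

5/49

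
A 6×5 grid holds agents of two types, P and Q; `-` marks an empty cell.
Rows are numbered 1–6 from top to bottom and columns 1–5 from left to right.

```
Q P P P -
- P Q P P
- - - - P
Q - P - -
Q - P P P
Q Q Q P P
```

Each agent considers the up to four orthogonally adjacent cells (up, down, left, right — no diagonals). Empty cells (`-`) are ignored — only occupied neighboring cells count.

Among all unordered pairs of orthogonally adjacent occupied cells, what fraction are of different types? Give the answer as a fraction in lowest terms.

Scan each occupied cell's neighbors to the right and below so each pair is counted once.
Row 1: Q(1,1)–P(1,2)≠ P(1,2)–P(1,3)= P(1,2)–P(2,2)= P(1,3)–P(1,4)= P(1,3)–Q(2,3)≠ P(1,4)–P(2,4)=  → 2/6 unlike.
Row 2: P(2,2)–Q(2,3)≠ Q(2,3)–P(2,4)≠ P(2,4)–P(2,5)= P(2,5)–P(3,5)=  → 2/4 unlike.
Row 4: Q(4,1)–Q(5,1)= P(4,3)–P(5,3)=  → 0/2 unlike.
Row 5: Q(5,1)–Q(6,1)= P(5,3)–P(5,4)= P(5,3)–Q(6,3)≠ P(5,4)–P(5,5)= P(5,4)–P(6,4)= P(5,5)–P(6,5)=  → 1/6 unlike.
Row 6: Q(6,1)–Q(6,2)= Q(6,2)–Q(6,3)= Q(6,3)–P(6,4)≠ P(6,4)–P(6,5)=  → 1/4 unlike.
Total adjacent occupied pairs: 22; unlike-type pairs: 6.
6/22 reduces to 3/11.

3/11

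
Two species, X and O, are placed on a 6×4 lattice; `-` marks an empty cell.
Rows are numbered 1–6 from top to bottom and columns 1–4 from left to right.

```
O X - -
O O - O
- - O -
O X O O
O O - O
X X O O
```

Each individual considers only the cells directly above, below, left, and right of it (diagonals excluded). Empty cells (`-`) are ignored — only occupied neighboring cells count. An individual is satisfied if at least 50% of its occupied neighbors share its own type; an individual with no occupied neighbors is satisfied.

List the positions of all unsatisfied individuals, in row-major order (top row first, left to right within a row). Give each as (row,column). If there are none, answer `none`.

Row 1: (1,1)O 1/2 satisfied · (1,2)X 0/2 not
Row 2: (2,1)O 2/2 satisfied · (2,2)O 1/2 satisfied · (2,4)O 0/0 satisfied
Row 3: (3,3)O 1/1 satisfied
Row 4: (4,1)O 1/2 satisfied · (4,2)X 0/3 not · (4,3)O 2/3 satisfied · (4,4)O 2/2 satisfied
Row 5: (5,1)O 2/3 satisfied · (5,2)O 1/3 not · (5,4)O 2/2 satisfied
Row 6: (6,1)X 1/2 satisfied · (6,2)X 1/3 not · (6,3)O 1/2 satisfied · (6,4)O 2/2 satisfied

(1,2), (4,2), (5,2), (6,2)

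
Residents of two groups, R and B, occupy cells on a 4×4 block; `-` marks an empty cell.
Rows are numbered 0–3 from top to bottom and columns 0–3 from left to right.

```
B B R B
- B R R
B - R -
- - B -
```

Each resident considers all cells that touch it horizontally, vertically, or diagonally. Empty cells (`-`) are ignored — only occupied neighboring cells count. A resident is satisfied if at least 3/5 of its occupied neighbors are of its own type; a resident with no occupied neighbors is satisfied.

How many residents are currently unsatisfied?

Row 0: (0,0)B 2/2 satisfied · (0,1)B 2/4 not · (0,2)R 2/5 not · (0,3)B 0/3 not
Row 1: (1,1)B 3/6 not · (1,2)R 3/6 not · (1,3)R 3/4 satisfied
Row 2: (2,0)B 1/1 satisfied · (2,2)R 2/4 not
Row 3: (3,2)B 0/1 not
Unsatisfied: (0,1), (0,2), (0,3), (1,1), (1,2), (2,2), (3,2) — 7 in total.

7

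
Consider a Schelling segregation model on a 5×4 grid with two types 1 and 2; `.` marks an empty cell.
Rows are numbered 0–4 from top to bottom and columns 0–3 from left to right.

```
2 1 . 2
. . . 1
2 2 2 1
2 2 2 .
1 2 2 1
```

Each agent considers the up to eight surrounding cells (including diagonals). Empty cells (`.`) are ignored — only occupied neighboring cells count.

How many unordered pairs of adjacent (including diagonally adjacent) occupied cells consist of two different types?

Scan each occupied cell's neighbors to the right and below (and the two forward diagonals) so each pair is counted once.
From row 0: 2 unlike of 2 pairs (running 2/2).
From row 1: 1 unlike of 2 pairs (running 3/4).
From row 2: 2 unlike of 11 pairs (running 5/15).
From row 3: 3 unlike of 10 pairs (running 8/25).
From row 4: 2 unlike of 3 pairs (running 10/28).
Total adjacent occupied pairs: 28; unlike-type pairs: 10.

10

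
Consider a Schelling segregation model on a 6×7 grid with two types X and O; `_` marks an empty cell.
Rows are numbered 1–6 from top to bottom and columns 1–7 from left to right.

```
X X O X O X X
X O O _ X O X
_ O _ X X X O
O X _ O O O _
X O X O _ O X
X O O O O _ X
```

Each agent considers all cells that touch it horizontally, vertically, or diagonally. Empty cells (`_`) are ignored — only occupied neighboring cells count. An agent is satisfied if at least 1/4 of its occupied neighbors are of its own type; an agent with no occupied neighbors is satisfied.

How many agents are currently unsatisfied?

1

(1,1)X 2/3 ok
(1,2)X 2/5 ok
(1,3)O 2/4 ok
(1,4)X 1/4 ok
(1,5)O 1/4 ok
(1,6)X 3/5 ok
(1,7)X 2/3 ok
(2,1)X 2/4 ok
(2,2)O 3/6 ok
(2,3)O 3/6 ok
(2,5)X 5/7 ok
(2,6)O 2/8 ok
(2,7)X 3/5 ok
(3,2)O 3/5 ok
(3,4)X 2/5 ok
(3,5)X 3/7 ok
(3,6)X 3/7 ok
(3,7)O 2/4 ok
(4,1)O 2/4 ok
(4,2)X 2/5 ok
(4,4)O 2/5 ok
(4,5)O 4/7 ok
(4,6)O 3/6 ok
(5,1)X 2/5 ok
(5,2)O 3/7 ok
(5,3)X 1/7 unhappy
(5,4)O 5/6 ok
(5,6)O 3/5 ok
(5,7)X 1/3 ok
(6,1)X 1/3 ok
(6,2)O 2/5 ok
(6,3)O 4/5 ok
(6,4)O 3/4 ok
(6,5)O 3/3 ok
(6,7)X 1/2 ok
Unsatisfied: (5,3) — 1 in total.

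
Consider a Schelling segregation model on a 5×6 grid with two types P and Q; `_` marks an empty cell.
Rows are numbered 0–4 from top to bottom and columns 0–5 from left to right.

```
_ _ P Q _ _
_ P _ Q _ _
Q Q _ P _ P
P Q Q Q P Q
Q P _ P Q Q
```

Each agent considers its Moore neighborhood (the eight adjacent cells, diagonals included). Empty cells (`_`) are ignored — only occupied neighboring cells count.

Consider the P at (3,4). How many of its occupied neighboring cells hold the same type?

3

Occupied neighbors of (3,4): (2,3)=P, (2,5)=P, (3,3)=Q, (3,5)=Q, (4,3)=P, (4,4)=Q, (4,5)=Q.
Same type (P): 3 of 7.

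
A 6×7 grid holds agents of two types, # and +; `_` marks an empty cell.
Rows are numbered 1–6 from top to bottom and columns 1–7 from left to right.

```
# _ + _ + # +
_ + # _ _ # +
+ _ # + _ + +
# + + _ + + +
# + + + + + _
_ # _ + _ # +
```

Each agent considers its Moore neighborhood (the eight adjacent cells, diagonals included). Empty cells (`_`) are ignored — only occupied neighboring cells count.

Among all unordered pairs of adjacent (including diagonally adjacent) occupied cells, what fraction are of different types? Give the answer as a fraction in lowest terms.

Scan each occupied cell's neighbors to the right and below (and the two forward diagonals) so each pair is counted once.
From row 1: 7 unlike of 10 pairs (running 7/10).
From row 2: 6 unlike of 10 pairs (running 13/20).
From row 3: 4 unlike of 13 pairs (running 17/33).
From row 4: 3 unlike of 18 pairs (running 20/51).
From row 5: 5 unlike of 14 pairs (running 25/65).
From row 6: 1 unlike of 1 pairs (running 26/66).
Total adjacent occupied pairs: 66; unlike-type pairs: 26.
26/66 reduces to 13/33.

13/33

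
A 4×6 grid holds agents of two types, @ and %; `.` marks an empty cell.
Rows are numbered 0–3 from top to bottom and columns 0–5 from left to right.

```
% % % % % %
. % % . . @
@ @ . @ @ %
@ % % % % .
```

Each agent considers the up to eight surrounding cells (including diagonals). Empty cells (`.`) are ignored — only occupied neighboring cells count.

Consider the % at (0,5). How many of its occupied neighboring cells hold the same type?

Occupied neighbors of (0,5): (0,4)=%, (1,5)=@.
Same type (%): 1 of 2.

1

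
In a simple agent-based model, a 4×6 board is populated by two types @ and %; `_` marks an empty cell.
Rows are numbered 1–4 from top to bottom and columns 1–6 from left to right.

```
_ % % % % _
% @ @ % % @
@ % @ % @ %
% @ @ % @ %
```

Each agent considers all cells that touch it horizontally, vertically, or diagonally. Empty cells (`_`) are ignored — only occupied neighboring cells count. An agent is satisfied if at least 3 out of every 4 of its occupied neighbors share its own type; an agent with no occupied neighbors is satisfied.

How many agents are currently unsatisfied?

Row 1: (1,2)% 2/4 unhappy · (1,3)% 3/5 unhappy · (1,4)% 4/5 ok · (1,5)% 3/4 ok
Row 2: (2,1)% 2/4 unhappy · (2,2)@ 3/7 unhappy · (2,3)@ 2/8 unhappy · (2,4)% 5/8 unhappy · (2,5)% 5/7 unhappy · (2,6)@ 1/4 unhappy
Row 3: (3,1)@ 2/5 unhappy · (3,2)% 2/8 unhappy · (3,3)@ 4/8 unhappy · (3,4)% 3/8 unhappy · (3,5)@ 2/8 unhappy · (3,6)% 2/5 unhappy
Row 4: (4,1)% 1/3 unhappy · (4,2)@ 3/5 unhappy · (4,3)@ 2/5 unhappy · (4,4)% 1/5 unhappy · (4,5)@ 1/5 unhappy · (4,6)% 1/3 unhappy
Unsatisfied: (1,2), (1,3), (2,1), (2,2), (2,3), (2,4), (2,5), (2,6), (3,1), (3,2), (3,3), (3,4), (3,5), (3,6), (4,1), (4,2), (4,3), (4,4), (4,5), (4,6) — 20 in total.

20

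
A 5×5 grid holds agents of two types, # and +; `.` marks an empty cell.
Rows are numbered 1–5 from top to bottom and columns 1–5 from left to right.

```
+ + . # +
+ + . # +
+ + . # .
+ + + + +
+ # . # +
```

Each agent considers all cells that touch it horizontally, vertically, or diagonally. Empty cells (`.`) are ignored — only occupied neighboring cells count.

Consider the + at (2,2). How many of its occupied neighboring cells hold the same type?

Occupied neighbors of (2,2): (1,1)=+, (1,2)=+, (2,1)=+, (3,1)=+, (3,2)=+.
Same type (+): 5 of 5.

5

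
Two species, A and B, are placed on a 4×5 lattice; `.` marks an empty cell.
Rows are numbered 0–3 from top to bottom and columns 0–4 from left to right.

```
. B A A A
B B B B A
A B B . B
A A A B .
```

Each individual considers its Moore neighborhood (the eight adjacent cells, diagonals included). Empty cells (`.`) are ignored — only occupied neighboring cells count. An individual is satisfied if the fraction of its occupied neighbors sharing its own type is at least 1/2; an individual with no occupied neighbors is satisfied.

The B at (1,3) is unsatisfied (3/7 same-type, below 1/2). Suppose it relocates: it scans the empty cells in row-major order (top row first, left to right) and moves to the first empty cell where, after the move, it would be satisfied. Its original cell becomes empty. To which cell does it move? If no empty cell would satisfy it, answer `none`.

(0,0)

Vacating (1,3). Empty cells in order:
  (0,0): 3/3 same-type → satisfied — stop here.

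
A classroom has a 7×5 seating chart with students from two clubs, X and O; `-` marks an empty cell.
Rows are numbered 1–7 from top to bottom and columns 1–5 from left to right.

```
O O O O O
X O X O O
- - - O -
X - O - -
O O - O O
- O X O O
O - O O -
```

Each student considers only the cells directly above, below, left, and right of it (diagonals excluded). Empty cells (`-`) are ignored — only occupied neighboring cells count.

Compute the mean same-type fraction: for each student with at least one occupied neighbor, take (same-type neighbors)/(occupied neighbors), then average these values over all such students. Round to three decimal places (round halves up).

0.659

Row 1: (1,1)O 1/2 · (1,2)O 3/3 · (1,3)O 2/3 · (1,4)O 3/3 · (1,5)O 2/2
Row 2: (2,1)X 0/2 · (2,2)O 1/3 · (2,3)X 0/3 · (2,4)O 3/4 · (2,5)O 2/2
Row 3: (3,4)O 1/1
Row 4: (4,1)X 0/1 · (4,3)O — no occupied neighbors
Row 5: (5,1)O 1/2 · (5,2)O 2/2 · (5,4)O 2/2 · (5,5)O 2/2
Row 6: (6,2)O 1/2 · (6,3)X 0/3 · (6,4)O 3/4 · (6,5)O 2/2
Row 7: (7,1)O — no occupied neighbors · (7,3)O 1/2 · (7,4)O 2/2
Sum over 22 students: 1/2 + 3/3 + 2/3 + 3/3 + 2/2 + 0/2 + 1/3 + 0/3 + 3/4 + 2/2 + 1/1 + 0/1 + 1/2 + 2/2 + 2/2 + 2/2 + 1/2 + 0/3 + 3/4 + 2/2 + 1/2 + 2/2 = 29/2; mean = 29/2 ÷ 22 = 29/44 = 0.659090… → 0.659.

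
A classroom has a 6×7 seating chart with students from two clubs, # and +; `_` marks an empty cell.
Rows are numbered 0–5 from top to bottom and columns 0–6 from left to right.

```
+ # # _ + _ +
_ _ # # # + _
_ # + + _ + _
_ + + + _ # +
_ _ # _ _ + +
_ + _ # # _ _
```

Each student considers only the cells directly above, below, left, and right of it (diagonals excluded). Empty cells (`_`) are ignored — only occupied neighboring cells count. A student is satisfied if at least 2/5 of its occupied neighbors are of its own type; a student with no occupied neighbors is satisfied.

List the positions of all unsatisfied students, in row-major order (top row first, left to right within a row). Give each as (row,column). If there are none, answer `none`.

(0,0)+ 0/1 unhappy
(0,1)# 1/2 ok
(0,2)# 2/2 ok
(0,4)+ 0/1 unhappy
(0,6)+ 0/0 ok
(1,2)# 2/3 ok
(1,3)# 2/3 ok
(1,4)# 1/3 unhappy
(1,5)+ 1/2 ok
(2,1)# 0/2 unhappy
(2,2)+ 2/4 ok
(2,3)+ 2/3 ok
(2,5)+ 1/2 ok
(3,1)+ 1/2 ok
(3,2)+ 3/4 ok
(3,3)+ 2/2 ok
(3,5)# 0/3 unhappy
(3,6)+ 1/2 ok
(4,2)# 0/1 unhappy
(4,5)+ 1/2 ok
(4,6)+ 2/2 ok
(5,1)+ 0/0 ok
(5,3)# 1/1 ok
(5,4)# 1/1 ok

(0,0), (0,4), (1,4), (2,1), (3,5), (4,2)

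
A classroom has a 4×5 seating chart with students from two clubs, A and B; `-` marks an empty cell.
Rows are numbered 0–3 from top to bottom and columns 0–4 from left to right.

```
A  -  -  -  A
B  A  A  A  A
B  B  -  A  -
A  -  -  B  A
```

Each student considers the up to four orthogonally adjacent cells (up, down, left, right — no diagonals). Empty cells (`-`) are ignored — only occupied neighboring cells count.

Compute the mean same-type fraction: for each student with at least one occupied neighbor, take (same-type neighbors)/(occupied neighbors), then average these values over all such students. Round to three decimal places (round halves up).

0.487

Row 0: (0,0)A 0/1 · (0,4)A 1/1
Row 1: (1,0)B 1/3 · (1,1)A 1/3 · (1,2)A 2/2 · (1,3)A 3/3 · (1,4)A 2/2
Row 2: (2,0)B 2/3 · (2,1)B 1/2 · (2,3)A 1/2
Row 3: (3,0)A 0/1 · (3,3)B 0/2 · (3,4)A 0/1
Sum over 13 students: 0/1 + 1/1 + 1/3 + 1/3 + 2/2 + 3/3 + 2/2 + 2/3 + 1/2 + 1/2 + 0/1 + 0/2 + 0/1 = 19/3; mean = 19/3 ÷ 13 = 19/39 = 0.487179… → 0.487.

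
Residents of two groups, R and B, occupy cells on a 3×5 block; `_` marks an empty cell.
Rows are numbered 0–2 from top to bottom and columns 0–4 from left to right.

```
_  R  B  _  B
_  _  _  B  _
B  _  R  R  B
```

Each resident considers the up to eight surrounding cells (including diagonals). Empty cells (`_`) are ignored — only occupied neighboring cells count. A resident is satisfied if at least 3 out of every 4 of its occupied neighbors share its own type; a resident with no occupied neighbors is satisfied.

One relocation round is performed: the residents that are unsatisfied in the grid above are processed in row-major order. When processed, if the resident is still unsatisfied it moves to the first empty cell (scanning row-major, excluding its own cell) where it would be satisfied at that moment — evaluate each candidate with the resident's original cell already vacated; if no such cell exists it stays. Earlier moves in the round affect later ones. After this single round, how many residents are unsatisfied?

2

Initially unsatisfied (in order): (0,1), (0,2), (1,3), (2,2), (2,3), (2,4).
  (0,1) → (0,0).
  (0,2): now satisfied by earlier moves; stays.
  (1,3) → (0,3).
  (2,2): now satisfied by earlier moves; stays.
  (2,3): no empty cell satisfies it; stays.
  (2,4): no empty cell satisfies it; stays.
Resulting grid:
R _ B B B
_ _ _ _ _
B _ R R B
Unsatisfied now: (2,3), (2,4).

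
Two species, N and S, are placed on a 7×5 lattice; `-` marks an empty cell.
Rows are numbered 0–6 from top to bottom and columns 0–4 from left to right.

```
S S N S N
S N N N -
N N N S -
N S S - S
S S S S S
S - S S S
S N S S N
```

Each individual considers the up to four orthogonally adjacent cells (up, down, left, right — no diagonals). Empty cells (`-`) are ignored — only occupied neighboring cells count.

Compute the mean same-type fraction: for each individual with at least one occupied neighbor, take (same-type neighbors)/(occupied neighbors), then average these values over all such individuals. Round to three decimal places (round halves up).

(0,0)S 2/2
(0,1)S 1/3
(0,2)N 1/3
(0,3)S 0/3
(0,4)N 0/1
(1,0)S 1/3
(1,1)N 2/4
(1,2)N 4/4
(1,3)N 1/3
(2,0)N 2/3
(2,1)N 3/4
(2,2)N 2/4
(2,3)S 0/2
(3,0)N 1/3
(3,1)S 2/4
(3,2)S 2/3
(3,4)S 1/1
(4,0)S 2/3
(4,1)S 3/3
(4,2)S 4/4
(4,3)S 3/3
(4,4)S 3/3
(5,0)S 2/2
(5,2)S 3/3
(5,3)S 4/4
(5,4)S 2/3
(6,0)S 1/2
(6,1)N 0/2
(6,2)S 2/3
(6,3)S 2/3
(6,4)N 0/2
Sum over 31 individuals: 2/2 + 1/3 + 1/3 + 0/3 + 0/1 + 1/3 + 2/4 + 4/4 + 1/3 + 2/3 + 3/4 + 2/4 + 0/2 + 1/3 + 2/4 + 2/3 + 1/1 + 2/3 + 3/3 + 4/4 + 3/3 + 3/3 + 2/2 + 3/3 + 4/4 + 2/3 + 1/2 + 0/2 + 2/3 + 2/3 + 0/2 = 221/12; mean = 221/12 ÷ 31 = 221/372 = 0.594086… → 0.594.

0.594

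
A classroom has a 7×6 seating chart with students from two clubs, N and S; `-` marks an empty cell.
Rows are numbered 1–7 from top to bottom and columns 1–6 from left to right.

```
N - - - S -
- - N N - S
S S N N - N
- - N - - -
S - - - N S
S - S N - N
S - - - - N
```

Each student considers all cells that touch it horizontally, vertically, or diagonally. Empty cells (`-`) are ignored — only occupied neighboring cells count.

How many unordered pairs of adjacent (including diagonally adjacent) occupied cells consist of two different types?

Scan each occupied cell's neighbors to the right and below (and the two forward diagonals) so each pair is counted once.
From row 1: 1 unlike of 2 pairs (running 1/2).
From row 2: 2 unlike of 7 pairs (running 3/9).
From row 3: 2 unlike of 6 pairs (running 5/15).
From row 5: 2 unlike of 5 pairs (running 7/20).
From row 6: 1 unlike of 3 pairs (running 8/23).
Total adjacent occupied pairs: 23; unlike-type pairs: 8.

8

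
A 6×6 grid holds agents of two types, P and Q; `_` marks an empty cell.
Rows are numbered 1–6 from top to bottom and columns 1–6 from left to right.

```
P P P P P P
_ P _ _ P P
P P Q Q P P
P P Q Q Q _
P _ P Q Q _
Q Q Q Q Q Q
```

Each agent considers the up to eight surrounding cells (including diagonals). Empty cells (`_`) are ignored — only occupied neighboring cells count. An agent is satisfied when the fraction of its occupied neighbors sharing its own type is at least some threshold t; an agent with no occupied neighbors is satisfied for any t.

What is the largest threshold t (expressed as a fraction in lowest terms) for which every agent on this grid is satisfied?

(1,1)P 2/2
(1,2)P 3/3
(1,3)P 3/3
(1,4)P 3/3
(1,5)P 4/4
(1,6)P 3/3
(2,2)P 5/6
(2,5)P 6/7
(2,6)P 5/5
(3,1)P 4/4
(3,2)P 4/6
(3,3)Q 3/6
(3,4)Q 4/6
(3,5)P 3/6
(3,6)P 3/4
(4,1)P 4/4
(4,2)P 5/7
(4,3)Q 4/7
(4,4)Q 6/8
(4,5)Q 4/6
(5,1)P 2/4
(5,3)P 1/7
(5,4)Q 7/8
(5,5)Q 6/6
(6,1)Q 1/2
(6,2)Q 2/4
(6,3)Q 3/4
(6,4)Q 4/5
(6,5)Q 4/4
(6,6)Q 2/2
The smallest same-type fraction is 1/7 at (5,3), which reduces to 1/7. Any threshold above that leaves this agent unsatisfied.

1/7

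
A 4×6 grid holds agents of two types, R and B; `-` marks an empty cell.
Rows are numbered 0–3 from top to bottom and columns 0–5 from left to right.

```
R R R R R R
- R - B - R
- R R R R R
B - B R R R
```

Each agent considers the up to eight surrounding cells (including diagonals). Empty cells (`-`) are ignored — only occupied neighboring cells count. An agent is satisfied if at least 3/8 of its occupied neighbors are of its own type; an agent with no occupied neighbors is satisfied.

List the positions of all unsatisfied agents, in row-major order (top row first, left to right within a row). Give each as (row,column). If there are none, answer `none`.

(0,0)R 2/2 satisfied
(0,1)R 3/3 satisfied
(0,2)R 3/4 satisfied
(0,3)R 2/3 satisfied
(0,4)R 3/4 satisfied
(0,5)R 2/2 satisfied
(1,1)R 5/5 satisfied
(1,3)B 0/6 not
(1,5)R 4/4 satisfied
(2,1)R 2/4 satisfied
(2,2)R 4/6 satisfied
(2,3)R 4/6 satisfied
(2,4)R 6/7 satisfied
(2,5)R 4/4 satisfied
(3,0)B 0/1 not
(3,2)B 0/4 not
(3,3)R 4/5 satisfied
(3,4)R 5/5 satisfied
(3,5)R 3/3 satisfied

(1,3), (3,0), (3,2)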